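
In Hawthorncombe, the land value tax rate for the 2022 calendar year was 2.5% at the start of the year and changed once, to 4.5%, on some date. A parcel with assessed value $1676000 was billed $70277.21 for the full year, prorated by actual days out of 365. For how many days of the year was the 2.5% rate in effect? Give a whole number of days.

56 days

Let d = days at the first rate; then 365 − d days at the second rate.
$1676000 × [2.5%·d + 4.5%·(365−d)] / 365 = $70277.21
Solving gives d = 56, so the new rate took effect on 26 February 2022.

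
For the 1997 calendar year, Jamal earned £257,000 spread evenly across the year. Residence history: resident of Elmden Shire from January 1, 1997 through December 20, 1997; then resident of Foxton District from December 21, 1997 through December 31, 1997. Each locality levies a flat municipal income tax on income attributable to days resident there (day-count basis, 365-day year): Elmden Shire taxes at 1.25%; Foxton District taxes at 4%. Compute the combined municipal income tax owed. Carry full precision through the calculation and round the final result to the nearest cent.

£3,425.49

Elmden Shire, January 1 – December 20, 1997: 354 days → £257,000 × 1.25% × 354/365 = £3,115.6849
Foxton District, December 21 – December 31, 1997: 11 days → £257,000 × 4% × 11/365 = £309.8082
Total = £3,425.4932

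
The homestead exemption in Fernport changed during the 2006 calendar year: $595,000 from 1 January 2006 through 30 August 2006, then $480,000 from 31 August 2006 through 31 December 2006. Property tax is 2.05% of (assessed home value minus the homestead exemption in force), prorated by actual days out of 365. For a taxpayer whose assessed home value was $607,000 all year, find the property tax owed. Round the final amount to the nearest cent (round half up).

$1,040.45

1 January – 30 August 2006: 242 days, exemption $595,000 → ($607,000 − $595,000) × 2.05% × 242/365 = $163.1014
31 August – 31 December 2006: 123 days, exemption $480,000 → ($607,000 − $480,000) × 2.05% × 123/365 = $877.3438
Total = $1,040.4452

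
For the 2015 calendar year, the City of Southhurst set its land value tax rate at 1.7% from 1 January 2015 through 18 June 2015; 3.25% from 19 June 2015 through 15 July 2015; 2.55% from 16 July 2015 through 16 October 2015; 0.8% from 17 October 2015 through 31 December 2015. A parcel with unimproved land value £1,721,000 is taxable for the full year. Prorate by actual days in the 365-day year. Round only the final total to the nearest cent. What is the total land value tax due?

£31,732.41

1 January – 18 June 2015: 169 days at 1.7% → £1,721,000 × 1.7% × 169/365 = £13,546.3918
19 June – 15 July 2015: 27 days at 3.25% → £1,721,000 × 3.25% × 27/365 = £4,137.4726
16 July – 16 October 2015: 93 days at 2.55% → £1,721,000 × 2.55% × 93/365 = £11,181.7849
17 October – 31 December 2015: 76 days at 0.8% → £1,721,000 × 0.8% × 76/365 = £2,866.7616
Total = £31,732.4110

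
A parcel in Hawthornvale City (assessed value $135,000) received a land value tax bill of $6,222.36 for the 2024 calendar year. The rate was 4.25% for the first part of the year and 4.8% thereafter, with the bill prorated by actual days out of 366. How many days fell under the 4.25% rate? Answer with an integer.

Let d = days at the first rate; then 366 − d days at the second rate.
$135,000 × [4.25%·d + 4.8%·(366−d)] / 366 = $6,222.36
Solving gives d = 127, so the new rate took effect on 7 May 2024.

127 days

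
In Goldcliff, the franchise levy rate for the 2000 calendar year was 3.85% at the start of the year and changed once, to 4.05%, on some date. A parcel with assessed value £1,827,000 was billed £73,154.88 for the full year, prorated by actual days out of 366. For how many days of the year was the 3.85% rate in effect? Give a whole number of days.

84 days

Let d = days at the first rate; then 366 − d days at the second rate.
£1,827,000 × [3.85%·d + 4.05%·(366−d)] / 366 = £73,154.88
Solving gives d = 84, so the new rate took effect on March 25, 2000.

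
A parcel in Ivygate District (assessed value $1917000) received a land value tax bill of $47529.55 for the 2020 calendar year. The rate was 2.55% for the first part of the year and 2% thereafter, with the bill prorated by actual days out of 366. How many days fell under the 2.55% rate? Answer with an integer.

319 days

Let d = days at the first rate; then 366 − d days at the second rate.
$1917000 × [2.55%·d + 2%·(366−d)] / 366 = $47529.55
Solving gives d = 319, so the new rate took effect on 15 November 2020.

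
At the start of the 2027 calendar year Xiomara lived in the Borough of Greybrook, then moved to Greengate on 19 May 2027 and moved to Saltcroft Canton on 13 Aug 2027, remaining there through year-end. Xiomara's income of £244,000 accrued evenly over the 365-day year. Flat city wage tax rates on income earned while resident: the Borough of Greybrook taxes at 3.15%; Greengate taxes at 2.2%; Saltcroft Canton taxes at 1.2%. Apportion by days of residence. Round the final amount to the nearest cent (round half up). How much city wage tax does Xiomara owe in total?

£5,301.82

The Borough of Greybrook, 1 Jan – 18 May 2027: 138 days → £244,000 × 3.15% × 138/365 = £2,905.9397
Greengate, 19 May – 12 Aug 2027: 86 days → £244,000 × 2.2% × 86/365 = £1,264.7890
Saltcroft Canton, 13 Aug – 31 Dec 2027: 141 days → £244,000 × 1.2% × 141/365 = £1,131.0904
Total = £5,301.8192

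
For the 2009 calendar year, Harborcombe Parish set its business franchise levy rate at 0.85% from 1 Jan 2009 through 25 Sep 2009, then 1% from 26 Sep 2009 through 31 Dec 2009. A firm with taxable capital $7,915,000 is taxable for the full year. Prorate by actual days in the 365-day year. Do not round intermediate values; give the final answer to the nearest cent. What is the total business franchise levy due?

1 Jan – 25 Sep 2009: 268 days at 0.85% → $7,915,000 × 0.85% × 268/365 = $49,398.2740
26 Sep – 31 Dec 2009: 97 days at 1% → $7,915,000 × 1% × 97/365 = $21,034.3836
Total = $70,432.6575

$70,432.66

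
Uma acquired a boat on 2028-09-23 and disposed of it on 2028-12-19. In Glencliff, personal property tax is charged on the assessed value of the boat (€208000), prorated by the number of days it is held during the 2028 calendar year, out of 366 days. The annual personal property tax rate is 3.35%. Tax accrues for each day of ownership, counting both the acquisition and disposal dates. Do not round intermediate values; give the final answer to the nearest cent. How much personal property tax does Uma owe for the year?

Days held (2028-09-23 to 2028-12-19): 88 out of 366
Tax = €208000 × 3.35% × 88/366 = €1675.3661

€1675.37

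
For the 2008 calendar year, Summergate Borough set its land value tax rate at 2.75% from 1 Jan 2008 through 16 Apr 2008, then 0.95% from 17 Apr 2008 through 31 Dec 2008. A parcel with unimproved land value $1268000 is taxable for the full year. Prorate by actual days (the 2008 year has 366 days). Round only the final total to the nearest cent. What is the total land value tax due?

$18718.59

1 Jan – 16 Apr 2008: 107 days at 2.75% → $1268000 × 2.75% × 107/366 = $10194.2350
17 Apr – 31 Dec 2008: 259 days at 0.95% → $1268000 × 0.95% × 259/366 = $8524.3552
Total = $18718.5902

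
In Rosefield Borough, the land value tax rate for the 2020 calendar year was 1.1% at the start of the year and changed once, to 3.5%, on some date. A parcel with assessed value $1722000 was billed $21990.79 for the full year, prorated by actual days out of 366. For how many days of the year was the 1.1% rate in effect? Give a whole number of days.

339 days

Let d = days at the first rate; then 366 − d days at the second rate.
$1722000 × [1.1%·d + 3.5%·(366−d)] / 366 = $21990.79
Solving gives d = 339, so the new rate took effect on 5 Dec 2020.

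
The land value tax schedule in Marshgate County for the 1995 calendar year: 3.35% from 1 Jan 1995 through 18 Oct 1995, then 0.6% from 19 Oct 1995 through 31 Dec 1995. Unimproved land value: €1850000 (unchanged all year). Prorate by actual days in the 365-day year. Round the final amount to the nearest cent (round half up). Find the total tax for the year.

1 Jan – 18 Oct 1995: 291 days at 3.35% → €1850000 × 3.35% × 291/365 = €49410.2055
19 Oct – 31 Dec 1995: 74 days at 0.6% → €1850000 × 0.6% × 74/365 = €2250.4110
Total = €51660.6164

€51660.62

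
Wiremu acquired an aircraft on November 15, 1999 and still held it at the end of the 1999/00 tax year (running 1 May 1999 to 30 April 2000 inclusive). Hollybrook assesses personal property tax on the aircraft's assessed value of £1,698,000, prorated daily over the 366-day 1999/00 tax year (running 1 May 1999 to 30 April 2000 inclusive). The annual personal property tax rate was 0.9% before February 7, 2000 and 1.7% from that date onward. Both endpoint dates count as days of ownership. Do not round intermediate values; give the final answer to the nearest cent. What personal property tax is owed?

November 15, 1999 – February 6, 2000: 84 days at 0.9% → £1,698,000 × 0.9% × 84/366 = £3,507.3443
February 7 – April 30, 2000: 84 days at 1.7% → £1,698,000 × 1.7% × 84/366 = £6,624.9836
Total = £10,132.3279

£10,132.33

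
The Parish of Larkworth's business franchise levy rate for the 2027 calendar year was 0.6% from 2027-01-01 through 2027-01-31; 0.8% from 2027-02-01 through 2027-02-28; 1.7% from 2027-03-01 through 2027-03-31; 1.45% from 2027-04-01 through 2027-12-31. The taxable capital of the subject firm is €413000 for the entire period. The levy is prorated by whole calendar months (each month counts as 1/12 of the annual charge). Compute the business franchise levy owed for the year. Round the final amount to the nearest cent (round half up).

2027-01-01 to 2027-01-31: 1 month at 0.6% → €413000 × 0.6% × 1/12 = €206.5000
2027-02-01 to 2027-02-28: 1 month at 0.8% → €413000 × 0.8% × 1/12 = €275.3333
2027-03-01 to 2027-03-31: 1 month at 1.7% → €413000 × 1.7% × 1/12 = €585.0833
2027-04-01 to 2027-12-31: 9 months at 1.45% → €413000 × 1.45% × 9/12 = €4491.3750
Total = €5558.2917

€5558.29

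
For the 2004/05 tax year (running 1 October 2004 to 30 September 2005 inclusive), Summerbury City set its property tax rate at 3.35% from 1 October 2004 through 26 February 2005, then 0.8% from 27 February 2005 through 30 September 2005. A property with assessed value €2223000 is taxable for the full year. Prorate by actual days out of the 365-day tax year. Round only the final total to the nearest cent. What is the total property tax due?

€40924.52

1 October 2004 – 26 February 2005: 149 days at 3.35% → €2223000 × 3.35% × 149/365 = €30400.2863
27 February – 30 September 2005: 216 days at 0.8% → €2223000 × 0.8% × 216/365 = €10524.2301
Total = €40924.5164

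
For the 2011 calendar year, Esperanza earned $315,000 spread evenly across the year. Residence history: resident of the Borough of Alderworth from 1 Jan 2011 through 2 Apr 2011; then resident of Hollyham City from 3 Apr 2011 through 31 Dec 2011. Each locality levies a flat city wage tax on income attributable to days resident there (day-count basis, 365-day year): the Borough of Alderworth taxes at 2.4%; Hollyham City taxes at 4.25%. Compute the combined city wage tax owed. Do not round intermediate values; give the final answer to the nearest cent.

$11,918.65

The Borough of Alderworth, 1 Jan – 2 Apr 2011: 92 days → $315,000 × 2.4% × 92/365 = $1,905.5342
Hollyham City, 3 Apr – 31 Dec 2011: 273 days → $315,000 × 4.25% × 273/365 = $10,013.1164
Total = $11,918.6507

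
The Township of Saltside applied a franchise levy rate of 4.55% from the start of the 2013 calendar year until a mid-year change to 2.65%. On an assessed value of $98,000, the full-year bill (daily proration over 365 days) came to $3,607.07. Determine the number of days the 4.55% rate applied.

Let d = days at the first rate; then 365 − d days at the second rate.
$98,000 × [4.55%·d + 2.65%·(365−d)] / 365 = $3,607.07
Solving gives d = 198, so the new rate took effect on 18 July 2013.

198 days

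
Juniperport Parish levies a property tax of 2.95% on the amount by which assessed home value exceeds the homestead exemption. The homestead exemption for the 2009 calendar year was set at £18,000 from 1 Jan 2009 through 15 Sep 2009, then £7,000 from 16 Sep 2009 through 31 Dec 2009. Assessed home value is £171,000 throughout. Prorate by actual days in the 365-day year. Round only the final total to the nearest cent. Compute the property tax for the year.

£4,608.63

1 Jan – 15 Sep 2009: 258 days, exemption £18,000 → (£171,000 − £18,000) × 2.95% × 258/365 = £3,190.3644
16 Sep – 31 Dec 2009: 107 days, exemption £7,000 → (£171,000 − £7,000) × 2.95% × 107/365 = £1,418.2630
Total = £4,608.6274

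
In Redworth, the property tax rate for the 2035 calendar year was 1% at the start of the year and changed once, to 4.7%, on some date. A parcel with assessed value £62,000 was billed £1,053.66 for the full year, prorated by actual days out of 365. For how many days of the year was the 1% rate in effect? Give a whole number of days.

296 days

Let d = days at the first rate; then 365 − d days at the second rate.
£62,000 × [1%·d + 4.7%·(365−d)] / 365 = £1,053.66
Solving gives d = 296, so the new rate took effect on 24 Oct 2035.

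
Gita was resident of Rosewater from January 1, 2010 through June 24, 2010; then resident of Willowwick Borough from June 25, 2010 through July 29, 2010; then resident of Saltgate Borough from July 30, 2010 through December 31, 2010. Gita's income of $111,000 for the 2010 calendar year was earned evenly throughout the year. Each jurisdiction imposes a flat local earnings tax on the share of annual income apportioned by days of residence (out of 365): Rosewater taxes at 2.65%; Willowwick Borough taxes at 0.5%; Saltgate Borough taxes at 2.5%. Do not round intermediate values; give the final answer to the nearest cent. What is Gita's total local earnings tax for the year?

$2,641.95

Rosewater, January 1 – June 24, 2010: 175 days → $111,000 × 2.65% × 175/365 = $1,410.3082
Willowwick Borough, June 25 – July 29, 2010: 35 days → $111,000 × 0.5% × 35/365 = $53.2192
Saltgate Borough, July 30 – December 31, 2010: 155 days → $111,000 × 2.5% × 155/365 = $1,178.4247
Total = $2,641.9521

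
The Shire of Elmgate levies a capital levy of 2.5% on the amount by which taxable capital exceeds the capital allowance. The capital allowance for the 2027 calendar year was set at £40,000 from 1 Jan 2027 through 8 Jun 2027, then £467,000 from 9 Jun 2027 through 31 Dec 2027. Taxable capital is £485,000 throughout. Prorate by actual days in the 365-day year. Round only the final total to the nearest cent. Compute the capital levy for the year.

1 Jan – 8 Jun 2027: 159 days, exemption £40,000 → (£485,000 − £40,000) × 2.5% × 159/365 = £4,846.2329
9 Jun – 31 Dec 2027: 206 days, exemption £467,000 → (£485,000 − £467,000) × 2.5% × 206/365 = £253.9726
Total = £5,100.2055

£5,100.21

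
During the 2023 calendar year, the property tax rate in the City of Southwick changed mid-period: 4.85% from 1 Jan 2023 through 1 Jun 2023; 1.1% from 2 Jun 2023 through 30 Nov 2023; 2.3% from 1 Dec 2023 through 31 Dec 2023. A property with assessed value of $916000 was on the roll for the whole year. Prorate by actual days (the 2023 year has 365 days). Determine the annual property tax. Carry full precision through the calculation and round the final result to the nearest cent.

$25314.22

1 Jan – 1 Jun 2023: 152 days at 4.85% → $916000 × 4.85% × 152/365 = $18500.6904
2 Jun – 30 Nov 2023: 182 days at 1.1% → $916000 × 1.1% × 182/365 = $5024.1973
1 Dec – 31 Dec 2023: 31 days at 2.3% → $916000 × 2.3% × 31/365 = $1789.3370
Total = $25314.2247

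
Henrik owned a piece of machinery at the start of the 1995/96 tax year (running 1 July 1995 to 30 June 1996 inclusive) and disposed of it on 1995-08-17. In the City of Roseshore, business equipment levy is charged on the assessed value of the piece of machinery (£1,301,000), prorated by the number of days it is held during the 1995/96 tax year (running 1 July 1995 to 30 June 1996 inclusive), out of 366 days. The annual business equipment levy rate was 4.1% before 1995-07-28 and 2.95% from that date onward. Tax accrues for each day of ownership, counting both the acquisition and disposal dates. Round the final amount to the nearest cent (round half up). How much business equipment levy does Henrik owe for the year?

£6,137.09

1995-07-01 to 1995-07-27: 27 days at 4.1% → £1,301,000 × 4.1% × 27/366 = £3,934.9918
1995-07-28 to 1995-08-17: 21 days at 2.95% → £1,301,000 × 2.95% × 21/366 = £2,202.1025
Total = £6,137.0943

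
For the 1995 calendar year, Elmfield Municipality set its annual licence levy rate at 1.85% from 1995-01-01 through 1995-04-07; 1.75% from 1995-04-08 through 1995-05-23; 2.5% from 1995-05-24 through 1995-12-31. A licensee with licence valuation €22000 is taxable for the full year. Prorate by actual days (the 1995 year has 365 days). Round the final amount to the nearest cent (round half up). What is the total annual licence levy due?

1995-01-01 to 1995-04-07: 97 days at 1.85% → €22000 × 1.85% × 97/365 = €108.1616
1995-04-08 to 1995-05-23: 46 days at 1.75% → €22000 × 1.75% × 46/365 = €48.5205
1995-05-24 to 1995-12-31: 222 days at 2.5% → €22000 × 2.5% × 222/365 = €334.5205
Total = €491.2027

€491.20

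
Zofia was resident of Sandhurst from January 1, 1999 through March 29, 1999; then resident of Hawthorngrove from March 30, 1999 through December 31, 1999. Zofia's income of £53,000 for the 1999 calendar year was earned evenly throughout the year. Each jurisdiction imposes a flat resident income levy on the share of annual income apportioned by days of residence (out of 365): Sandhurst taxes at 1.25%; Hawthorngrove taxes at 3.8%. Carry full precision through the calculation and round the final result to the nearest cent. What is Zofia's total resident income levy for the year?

Sandhurst, January 1 – March 29, 1999: 88 days → £53,000 × 1.25% × 88/365 = £159.7260
Hawthorngrove, March 30 – December 31, 1999: 277 days → £53,000 × 3.8% × 277/365 = £1,528.4329
Total = £1,688.1589

£1,688.16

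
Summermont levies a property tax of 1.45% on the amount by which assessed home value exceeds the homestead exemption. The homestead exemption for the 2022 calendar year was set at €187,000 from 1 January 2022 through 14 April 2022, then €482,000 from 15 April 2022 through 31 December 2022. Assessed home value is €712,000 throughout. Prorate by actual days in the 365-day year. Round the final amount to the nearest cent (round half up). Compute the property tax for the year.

€4,553.79

1 January – 14 April 2022: 104 days, exemption €187,000 → (€712,000 − €187,000) × 1.45% × 104/365 = €2,169.0411
15 April – 31 December 2022: 261 days, exemption €482,000 → (€712,000 − €482,000) × 1.45% × 261/365 = €2,384.7534
Total = €4,553.7945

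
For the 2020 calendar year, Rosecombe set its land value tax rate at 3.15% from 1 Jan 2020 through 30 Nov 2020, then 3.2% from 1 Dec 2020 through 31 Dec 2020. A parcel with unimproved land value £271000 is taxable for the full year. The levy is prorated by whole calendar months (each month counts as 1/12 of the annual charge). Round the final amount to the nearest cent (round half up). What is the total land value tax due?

1 Jan – 30 Nov 2020: 11 months at 3.15% → £271000 × 3.15% × 11/12 = £7825.1250
1 Dec – 31 Dec 2020: 1 month at 3.2% → £271000 × 3.2% × 1/12 = £722.6667
Total = £8547.7917

£8547.79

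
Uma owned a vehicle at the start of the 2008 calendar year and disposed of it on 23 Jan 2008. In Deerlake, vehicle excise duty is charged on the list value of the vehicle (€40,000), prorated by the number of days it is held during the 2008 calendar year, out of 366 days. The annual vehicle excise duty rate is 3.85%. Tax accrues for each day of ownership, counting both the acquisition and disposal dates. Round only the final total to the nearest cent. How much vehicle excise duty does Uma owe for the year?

€96.78

Days held (1 Jan – 23 Jan 2008): 23 out of 366
Tax = €40,000 × 3.85% × 23/366 = €96.7760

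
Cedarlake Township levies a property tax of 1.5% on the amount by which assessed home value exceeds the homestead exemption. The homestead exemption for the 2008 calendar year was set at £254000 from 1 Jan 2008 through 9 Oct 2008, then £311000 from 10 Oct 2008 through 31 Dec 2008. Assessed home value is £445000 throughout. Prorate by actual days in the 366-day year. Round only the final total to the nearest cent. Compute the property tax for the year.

1 Jan – 9 Oct 2008: 283 days, exemption £254000 → (£445000 − £254000) × 1.5% × 283/366 = £2215.2869
10 Oct – 31 Dec 2008: 83 days, exemption £311000 → (£445000 − £311000) × 1.5% × 83/366 = £455.8197
Total = £2671.1066

£2671.11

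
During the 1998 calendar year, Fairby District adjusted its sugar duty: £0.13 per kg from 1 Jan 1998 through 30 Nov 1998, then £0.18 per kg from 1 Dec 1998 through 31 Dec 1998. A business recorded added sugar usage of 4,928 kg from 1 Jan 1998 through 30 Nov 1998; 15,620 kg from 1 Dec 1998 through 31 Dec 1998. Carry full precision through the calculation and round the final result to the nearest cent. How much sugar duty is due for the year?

£3,452.24

1 Jan – 30 Nov 1998: 4,928 kg at £0.13/kg → £640.64
1 Dec – 31 Dec 1998: 15,620 kg at £0.18/kg → £2,811.60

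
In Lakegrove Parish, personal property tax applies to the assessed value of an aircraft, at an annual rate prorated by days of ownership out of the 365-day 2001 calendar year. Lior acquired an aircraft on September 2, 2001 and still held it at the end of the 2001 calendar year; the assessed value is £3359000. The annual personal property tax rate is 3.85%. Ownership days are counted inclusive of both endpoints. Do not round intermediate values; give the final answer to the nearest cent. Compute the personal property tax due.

Days held (September 2 – December 31, 2001): 121 out of 365
Tax = £3359000 × 3.85% × 121/365 = £42870.9630

£42870.96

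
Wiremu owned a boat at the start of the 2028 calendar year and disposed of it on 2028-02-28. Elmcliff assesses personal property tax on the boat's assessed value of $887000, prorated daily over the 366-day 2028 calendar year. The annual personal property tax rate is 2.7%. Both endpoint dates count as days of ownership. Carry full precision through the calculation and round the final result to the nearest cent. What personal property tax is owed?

$3860.63

Days held (2028-01-01 to 2028-02-28): 59 out of 366
Tax = $887000 × 2.7% × 59/366 = $3860.6311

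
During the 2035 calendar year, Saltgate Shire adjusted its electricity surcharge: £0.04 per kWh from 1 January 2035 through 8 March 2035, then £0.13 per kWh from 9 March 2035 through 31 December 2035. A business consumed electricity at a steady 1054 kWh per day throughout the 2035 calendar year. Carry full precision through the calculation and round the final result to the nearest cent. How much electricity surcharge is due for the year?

1 January – 8 March 2035: 67 days × 1054 kWh/day = 70,618 kWh at £0.04/kWh → £2,824.72
9 March – 31 December 2035: 298 days × 1054 kWh/day = 314,092 kWh at £0.13/kWh → £40,831.96

£43,656.68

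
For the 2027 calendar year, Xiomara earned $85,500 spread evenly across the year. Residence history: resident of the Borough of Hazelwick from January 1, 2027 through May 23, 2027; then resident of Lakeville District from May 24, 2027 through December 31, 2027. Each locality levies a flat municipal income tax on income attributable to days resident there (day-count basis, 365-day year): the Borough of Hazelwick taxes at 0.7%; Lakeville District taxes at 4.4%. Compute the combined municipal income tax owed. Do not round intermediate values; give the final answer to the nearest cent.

The Borough of Hazelwick, January 1 – May 23, 2027: 143 days → $85,500 × 0.7% × 143/365 = $234.4808
Lakeville District, May 24 – December 31, 2027: 222 days → $85,500 × 4.4% × 222/365 = $2,288.1205
Total = $2,522.6014

$2,522.60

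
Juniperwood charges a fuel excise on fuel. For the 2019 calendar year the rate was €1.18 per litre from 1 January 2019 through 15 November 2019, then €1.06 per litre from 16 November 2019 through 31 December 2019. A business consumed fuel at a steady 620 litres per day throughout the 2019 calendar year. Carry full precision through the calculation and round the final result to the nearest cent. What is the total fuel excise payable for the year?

€263,611.60

1 January – 15 November 2019: 319 days × 620 litres/day = 197,780 litres at €1.18/litre → €233,380.40
16 November – 31 December 2019: 46 days × 620 litres/day = 28,520 litres at €1.06/litre → €30,231.20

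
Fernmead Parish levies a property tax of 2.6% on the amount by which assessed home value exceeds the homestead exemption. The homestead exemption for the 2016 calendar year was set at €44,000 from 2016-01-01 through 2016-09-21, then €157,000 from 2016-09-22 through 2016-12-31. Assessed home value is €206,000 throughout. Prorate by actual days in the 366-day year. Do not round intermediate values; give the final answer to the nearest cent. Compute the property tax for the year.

€3,401.24

2016-01-01 to 2016-09-21: 265 days, exemption €44,000 → (€206,000 − €44,000) × 2.6% × 265/366 = €3,049.6721
2016-09-22 to 2016-12-31: 101 days, exemption €157,000 → (€206,000 − €157,000) × 2.6% × 101/366 = €351.5683
Total = €3,401.2404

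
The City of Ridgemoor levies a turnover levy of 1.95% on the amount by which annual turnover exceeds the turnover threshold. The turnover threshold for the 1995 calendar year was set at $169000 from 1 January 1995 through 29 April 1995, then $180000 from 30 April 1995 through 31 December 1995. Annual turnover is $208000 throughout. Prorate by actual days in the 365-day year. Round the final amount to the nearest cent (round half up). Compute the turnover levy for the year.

1 January – 29 April 1995: 119 days, exemption $169000 → ($208000 − $169000) × 1.95% × 119/365 = $247.9438
30 April – 31 December 1995: 246 days, exemption $180000 → ($208000 − $180000) × 1.95% × 246/365 = $367.9890
Total = $615.9329

$615.93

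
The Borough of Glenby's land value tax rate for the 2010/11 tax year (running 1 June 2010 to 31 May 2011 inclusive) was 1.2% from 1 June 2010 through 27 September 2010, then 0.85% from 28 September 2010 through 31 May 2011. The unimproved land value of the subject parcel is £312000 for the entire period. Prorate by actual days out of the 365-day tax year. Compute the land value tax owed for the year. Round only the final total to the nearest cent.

1 June – 27 September 2010: 119 days at 1.2% → £312000 × 1.2% × 119/365 = £1220.6466
28 September 2010 – 31 May 2011: 246 days at 0.85% → £312000 × 0.85% × 246/365 = £1787.3753
Total = £3008.0219

£3008.02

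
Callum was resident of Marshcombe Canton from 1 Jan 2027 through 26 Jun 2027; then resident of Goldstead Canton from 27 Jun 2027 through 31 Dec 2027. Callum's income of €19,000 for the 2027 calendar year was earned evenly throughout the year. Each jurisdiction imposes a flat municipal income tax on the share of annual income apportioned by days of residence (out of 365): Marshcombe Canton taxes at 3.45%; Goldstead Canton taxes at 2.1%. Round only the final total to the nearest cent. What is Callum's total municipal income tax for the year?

Marshcombe Canton, 1 Jan – 26 Jun 2027: 177 days → €19,000 × 3.45% × 177/365 = €317.8726
Goldstead Canton, 27 Jun – 31 Dec 2027: 188 days → €19,000 × 2.1% × 188/365 = €205.5123
Total = €523.3849

€523.38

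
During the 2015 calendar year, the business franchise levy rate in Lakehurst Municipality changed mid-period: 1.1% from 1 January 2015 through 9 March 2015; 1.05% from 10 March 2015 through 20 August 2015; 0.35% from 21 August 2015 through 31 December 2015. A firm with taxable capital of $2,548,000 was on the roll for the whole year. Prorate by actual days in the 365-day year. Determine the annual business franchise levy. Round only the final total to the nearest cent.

$20,492.20

1 January – 9 March 2015: 68 days at 1.1% → $2,548,000 × 1.1% × 68/365 = $5,221.6548
10 March – 20 August 2015: 164 days at 1.05% → $2,548,000 × 1.05% × 164/365 = $12,020.9753
21 August – 31 December 2015: 133 days at 0.35% → $2,548,000 × 0.35% × 133/365 = $3,249.5726
Total = $20,492.2027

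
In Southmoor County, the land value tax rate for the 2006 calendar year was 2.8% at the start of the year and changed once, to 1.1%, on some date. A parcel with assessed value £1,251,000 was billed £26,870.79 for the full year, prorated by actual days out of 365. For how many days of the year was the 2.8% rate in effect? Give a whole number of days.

Let d = days at the first rate; then 365 − d days at the second rate.
£1,251,000 × [2.8%·d + 1.1%·(365−d)] / 365 = £26,870.79
Solving gives d = 225, so the new rate took effect on 14 Aug 2006.

225 days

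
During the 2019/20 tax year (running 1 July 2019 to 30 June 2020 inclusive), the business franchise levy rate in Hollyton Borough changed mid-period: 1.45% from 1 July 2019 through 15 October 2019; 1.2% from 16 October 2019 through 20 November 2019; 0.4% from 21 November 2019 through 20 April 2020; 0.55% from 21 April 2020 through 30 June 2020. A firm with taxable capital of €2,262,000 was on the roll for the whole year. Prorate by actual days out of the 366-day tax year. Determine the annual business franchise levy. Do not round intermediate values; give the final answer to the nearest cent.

€18,429.74

1 July – 15 October 2019: 107 days at 1.45% → €2,262,000 × 1.45% × 107/366 = €9,588.7787
16 October – 20 November 2019: 36 days at 1.2% → €2,262,000 × 1.2% × 36/366 = €2,669.9016
21 November 2019 – 20 April 2020: 152 days at 0.4% → €2,262,000 × 0.4% × 152/366 = €3,757.6393
21 April – 30 June 2020: 71 days at 0.55% → €2,262,000 × 0.55% × 71/366 = €2,413.4180
Total = €18,429.7377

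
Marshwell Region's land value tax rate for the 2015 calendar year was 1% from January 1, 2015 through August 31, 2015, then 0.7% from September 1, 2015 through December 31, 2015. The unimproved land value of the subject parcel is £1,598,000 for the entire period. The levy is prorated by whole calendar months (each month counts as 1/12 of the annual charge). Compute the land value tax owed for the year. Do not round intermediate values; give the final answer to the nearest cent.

January 1 – August 31, 2015: 8 months at 1% → £1,598,000 × 1% × 8/12 = £10,653.3333
September 1 – December 31, 2015: 4 months at 0.7% → £1,598,000 × 0.7% × 4/12 = £3,728.6667
Total = £14,382.0000

£14,382.00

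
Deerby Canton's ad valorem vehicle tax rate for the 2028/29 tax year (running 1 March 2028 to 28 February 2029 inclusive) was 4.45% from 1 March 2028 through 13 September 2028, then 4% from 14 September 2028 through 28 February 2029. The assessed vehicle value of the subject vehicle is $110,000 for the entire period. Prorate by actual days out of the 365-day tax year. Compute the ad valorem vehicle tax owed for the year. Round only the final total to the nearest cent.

1 March – 13 September 2028: 197 days at 4.45% → $110,000 × 4.45% × 197/365 = $2,641.9589
14 September 2028 – 28 February 2029: 168 days at 4% → $110,000 × 4% × 168/365 = $2,025.2055
Total = $4,667.1644

$4,667.16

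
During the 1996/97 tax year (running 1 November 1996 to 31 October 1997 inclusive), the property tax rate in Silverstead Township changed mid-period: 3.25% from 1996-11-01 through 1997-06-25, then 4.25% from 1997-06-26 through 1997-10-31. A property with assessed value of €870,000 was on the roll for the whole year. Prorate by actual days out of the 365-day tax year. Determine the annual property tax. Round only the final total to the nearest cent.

1996-11-01 to 1997-06-25: 237 days at 3.25% → €870,000 × 3.25% × 237/365 = €18,359.3836
1997-06-26 to 1997-10-31: 128 days at 4.25% → €870,000 × 4.25% × 128/365 = €12,966.5753
Total = €31,325.9589

€31,325.96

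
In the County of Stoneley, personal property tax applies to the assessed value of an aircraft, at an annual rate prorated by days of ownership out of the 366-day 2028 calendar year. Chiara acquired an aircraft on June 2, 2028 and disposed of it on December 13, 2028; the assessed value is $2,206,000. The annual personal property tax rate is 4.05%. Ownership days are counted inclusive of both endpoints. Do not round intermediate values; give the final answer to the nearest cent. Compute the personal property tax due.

$47,600.78

Days held (June 2 – December 13, 2028): 195 out of 366
Tax = $2,206,000 × 4.05% × 195/366 = $47,600.7787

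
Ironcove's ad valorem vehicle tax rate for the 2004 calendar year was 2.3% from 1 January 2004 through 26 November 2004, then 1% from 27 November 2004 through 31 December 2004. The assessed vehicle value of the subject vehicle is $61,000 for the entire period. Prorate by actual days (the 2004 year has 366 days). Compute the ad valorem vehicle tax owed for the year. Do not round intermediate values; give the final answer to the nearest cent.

1 January – 26 November 2004: 331 days at 2.3% → $61,000 × 2.3% × 331/366 = $1,268.8333
27 November – 31 December 2004: 35 days at 1% → $61,000 × 1% × 35/366 = $58.3333
Total = $1,327.1667

$1,327.17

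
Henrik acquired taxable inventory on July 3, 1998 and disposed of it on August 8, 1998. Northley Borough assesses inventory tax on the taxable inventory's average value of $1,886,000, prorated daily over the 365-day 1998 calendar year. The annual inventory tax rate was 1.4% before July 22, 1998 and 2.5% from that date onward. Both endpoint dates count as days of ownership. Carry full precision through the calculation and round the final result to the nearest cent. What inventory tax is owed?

$3,699.66

July 3 – July 21, 1998: 19 days at 1.4% → $1,886,000 × 1.4% × 19/365 = $1,374.4548
July 22 – August 8, 1998: 18 days at 2.5% → $1,886,000 × 2.5% × 18/365 = $2,325.2055
Total = $3,699.6603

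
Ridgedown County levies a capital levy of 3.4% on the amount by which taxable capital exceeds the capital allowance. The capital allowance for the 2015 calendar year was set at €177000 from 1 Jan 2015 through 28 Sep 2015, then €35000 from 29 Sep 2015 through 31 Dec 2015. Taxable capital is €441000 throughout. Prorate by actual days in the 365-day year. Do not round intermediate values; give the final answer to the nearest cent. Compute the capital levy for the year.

1 Jan – 28 Sep 2015: 271 days, exemption €177000 → (€441000 − €177000) × 3.4% × 271/365 = €6664.3726
29 Sep – 31 Dec 2015: 94 days, exemption €35000 → (€441000 − €35000) × 3.4% × 94/365 = €3555.0027
Total = €10219.3753

€10219.38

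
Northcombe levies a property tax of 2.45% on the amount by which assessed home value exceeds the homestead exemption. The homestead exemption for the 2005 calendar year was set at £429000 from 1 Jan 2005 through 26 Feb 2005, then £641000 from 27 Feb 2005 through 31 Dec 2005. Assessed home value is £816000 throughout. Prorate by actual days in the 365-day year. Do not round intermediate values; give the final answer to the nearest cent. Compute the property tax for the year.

£5098.62

1 Jan – 26 Feb 2005: 57 days, exemption £429000 → (£816000 − £429000) × 2.45% × 57/365 = £1480.6726
27 Feb – 31 Dec 2005: 308 days, exemption £641000 → (£816000 − £641000) × 2.45% × 308/365 = £3617.9452
Total = £5098.6178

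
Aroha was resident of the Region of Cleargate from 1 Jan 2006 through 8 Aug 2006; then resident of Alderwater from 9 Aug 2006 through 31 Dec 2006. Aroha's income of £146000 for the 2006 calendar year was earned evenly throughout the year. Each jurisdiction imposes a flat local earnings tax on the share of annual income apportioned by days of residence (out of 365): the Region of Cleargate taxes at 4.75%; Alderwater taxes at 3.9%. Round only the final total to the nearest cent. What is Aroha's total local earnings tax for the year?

£6442.00

The Region of Cleargate, 1 Jan – 8 Aug 2006: 220 days → £146000 × 4.75% × 220/365 = £4180.0000
Alderwater, 9 Aug – 31 Dec 2006: 145 days → £146000 × 3.9% × 145/365 = £2262.0000
Total = £6442.0000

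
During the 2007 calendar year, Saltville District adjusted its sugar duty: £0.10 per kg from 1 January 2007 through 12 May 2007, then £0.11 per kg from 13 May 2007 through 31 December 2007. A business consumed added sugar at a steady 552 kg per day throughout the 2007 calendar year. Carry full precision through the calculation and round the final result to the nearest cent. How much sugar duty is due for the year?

1 January – 12 May 2007: 132 days × 552 kg/day = 72,864 kg at £0.10/kg → £7,286.40
13 May – 31 December 2007: 233 days × 552 kg/day = 128,616 kg at £0.11/kg → £14,147.76

£21,434.16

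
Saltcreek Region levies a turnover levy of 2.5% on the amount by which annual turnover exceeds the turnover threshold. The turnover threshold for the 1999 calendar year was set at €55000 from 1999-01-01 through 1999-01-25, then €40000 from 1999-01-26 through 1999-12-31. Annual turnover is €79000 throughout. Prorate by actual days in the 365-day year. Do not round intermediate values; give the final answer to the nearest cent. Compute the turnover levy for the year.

1999-01-01 to 1999-01-25: 25 days, exemption €55000 → (€79000 − €55000) × 2.5% × 25/365 = €41.0959
1999-01-26 to 1999-12-31: 340 days, exemption €40000 → (€79000 − €40000) × 2.5% × 340/365 = €908.2192
Total = €949.3151

€949.32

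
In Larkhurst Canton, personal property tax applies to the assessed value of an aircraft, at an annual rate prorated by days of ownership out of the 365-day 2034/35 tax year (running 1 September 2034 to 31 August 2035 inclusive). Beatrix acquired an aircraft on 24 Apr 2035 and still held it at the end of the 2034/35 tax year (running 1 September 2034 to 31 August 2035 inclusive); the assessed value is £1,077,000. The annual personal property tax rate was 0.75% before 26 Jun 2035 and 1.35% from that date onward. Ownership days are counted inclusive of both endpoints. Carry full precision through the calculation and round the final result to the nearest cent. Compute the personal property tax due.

£4,063.09

24 Apr – 25 Jun 2035: 63 days at 0.75% → £1,077,000 × 0.75% × 63/365 = £1,394.1986
26 Jun – 31 Aug 2035: 67 days at 1.35% → £1,077,000 × 1.35% × 67/365 = £2,668.8945
Total = £4,063.0932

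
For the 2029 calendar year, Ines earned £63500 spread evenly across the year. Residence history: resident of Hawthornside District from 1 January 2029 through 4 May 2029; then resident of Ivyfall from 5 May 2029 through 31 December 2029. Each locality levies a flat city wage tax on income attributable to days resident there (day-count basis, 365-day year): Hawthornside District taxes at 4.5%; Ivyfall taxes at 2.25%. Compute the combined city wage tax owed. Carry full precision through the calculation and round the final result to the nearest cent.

£1914.13

Hawthornside District, 1 January – 4 May 2029: 124 days → £63500 × 4.5% × 124/365 = £970.7671
Ivyfall, 5 May – 31 December 2029: 241 days → £63500 × 2.25% × 241/365 = £943.3664
Total = £1914.1336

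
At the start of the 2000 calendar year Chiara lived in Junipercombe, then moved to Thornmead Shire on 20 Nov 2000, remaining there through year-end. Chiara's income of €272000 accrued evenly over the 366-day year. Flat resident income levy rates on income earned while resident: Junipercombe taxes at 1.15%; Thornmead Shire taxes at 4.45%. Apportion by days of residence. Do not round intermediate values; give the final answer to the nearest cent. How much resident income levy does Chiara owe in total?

Junipercombe, 1 Jan – 19 Nov 2000: 324 days → €272000 × 1.15% × 324/366 = €2769.0492
Thornmead Shire, 20 Nov – 31 Dec 2000: 42 days → €272000 × 4.45% × 42/366 = €1388.9836
Total = €4158.0328

€4158.03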